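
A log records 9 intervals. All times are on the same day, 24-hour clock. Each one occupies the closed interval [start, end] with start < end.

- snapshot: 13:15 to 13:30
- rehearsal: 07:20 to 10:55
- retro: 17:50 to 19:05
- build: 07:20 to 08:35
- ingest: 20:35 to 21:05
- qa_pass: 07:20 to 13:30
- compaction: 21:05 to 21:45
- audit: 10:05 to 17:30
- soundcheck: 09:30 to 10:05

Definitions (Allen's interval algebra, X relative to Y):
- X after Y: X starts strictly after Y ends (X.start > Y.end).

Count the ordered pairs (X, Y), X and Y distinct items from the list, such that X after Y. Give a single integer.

Checking all 72 ordered pairs for relation 'after'; matching pairs in alphabetical order:
(audit, build): audit after build ✓
(compaction, audit): compaction after audit ✓
(compaction, build): compaction after build ✓
(compaction, qa_pass): compaction after qa_pass ✓
(compaction, rehearsal): compaction after rehearsal ✓
(compaction, retro): compaction after retro ✓
(compaction, snapshot): compaction after snapshot ✓
(compaction, soundcheck): compaction after soundcheck ✓
(ingest, audit): ingest after audit ✓
(ingest, build): ingest after build ✓
(ingest, qa_pass): ingest after qa_pass ✓
(ingest, rehearsal): ingest after rehearsal ✓
(ingest, retro): ingest after retro ✓
(ingest, snapshot): ingest after snapshot ✓
(ingest, soundcheck): ingest after soundcheck ✓
(retro, audit): retro after audit ✓
(retro, build): retro after build ✓
(retro, qa_pass): retro after qa_pass ✓
(retro, rehearsal): retro after rehearsal ✓
(retro, snapshot): retro after snapshot ✓
(retro, soundcheck): retro after soundcheck ✓
(snapshot, build): snapshot after build ✓
(snapshot, rehearsal): snapshot after rehearsal ✓
(snapshot, soundcheck): snapshot after soundcheck ✓
... plus 1 further pairs not listed.
Count: 25.

25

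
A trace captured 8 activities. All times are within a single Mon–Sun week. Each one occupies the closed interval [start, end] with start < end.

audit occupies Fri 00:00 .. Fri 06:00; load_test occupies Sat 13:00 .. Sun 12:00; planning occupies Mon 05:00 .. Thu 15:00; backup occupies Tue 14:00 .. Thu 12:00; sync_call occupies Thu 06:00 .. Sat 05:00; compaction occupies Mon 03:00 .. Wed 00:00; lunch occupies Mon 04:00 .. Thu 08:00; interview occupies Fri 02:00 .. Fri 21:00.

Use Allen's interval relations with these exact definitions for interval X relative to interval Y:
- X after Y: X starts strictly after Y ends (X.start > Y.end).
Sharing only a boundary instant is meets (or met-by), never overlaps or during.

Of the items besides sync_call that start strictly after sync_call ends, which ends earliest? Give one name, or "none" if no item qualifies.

load_test

Target sync_call = [Thu 06:00, Sat 05:00].
audit [Fri 00:00, Fri 06:00] → during → excluded.
backup [Tue 14:00, Thu 12:00] → overlaps → excluded.
compaction [Mon 03:00, Wed 00:00] → before → excluded.
interview [Fri 02:00, Fri 21:00] → during → excluded.
load_test [Sat 13:00, Sun 12:00] → after → candidate.
lunch [Mon 04:00, Thu 08:00] → overlaps → excluded.
planning [Mon 05:00, Thu 15:00] → overlaps → excluded.
Among candidates, earliest end is Sun 12:00 → load_test.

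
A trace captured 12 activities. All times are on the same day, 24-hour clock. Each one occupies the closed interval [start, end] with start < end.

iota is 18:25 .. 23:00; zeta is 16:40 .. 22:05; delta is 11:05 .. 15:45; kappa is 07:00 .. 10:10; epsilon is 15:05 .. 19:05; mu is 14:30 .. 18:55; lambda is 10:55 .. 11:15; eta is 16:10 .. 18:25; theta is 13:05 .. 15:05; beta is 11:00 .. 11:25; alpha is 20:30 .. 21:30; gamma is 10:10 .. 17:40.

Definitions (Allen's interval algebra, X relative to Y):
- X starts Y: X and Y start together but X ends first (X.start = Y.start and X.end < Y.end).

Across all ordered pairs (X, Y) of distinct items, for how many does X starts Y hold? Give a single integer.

0

Checking all 132 ordered pairs for relation 'starts'; matching pairs in alphabetical order:
No pair satisfies it.
Count: 0.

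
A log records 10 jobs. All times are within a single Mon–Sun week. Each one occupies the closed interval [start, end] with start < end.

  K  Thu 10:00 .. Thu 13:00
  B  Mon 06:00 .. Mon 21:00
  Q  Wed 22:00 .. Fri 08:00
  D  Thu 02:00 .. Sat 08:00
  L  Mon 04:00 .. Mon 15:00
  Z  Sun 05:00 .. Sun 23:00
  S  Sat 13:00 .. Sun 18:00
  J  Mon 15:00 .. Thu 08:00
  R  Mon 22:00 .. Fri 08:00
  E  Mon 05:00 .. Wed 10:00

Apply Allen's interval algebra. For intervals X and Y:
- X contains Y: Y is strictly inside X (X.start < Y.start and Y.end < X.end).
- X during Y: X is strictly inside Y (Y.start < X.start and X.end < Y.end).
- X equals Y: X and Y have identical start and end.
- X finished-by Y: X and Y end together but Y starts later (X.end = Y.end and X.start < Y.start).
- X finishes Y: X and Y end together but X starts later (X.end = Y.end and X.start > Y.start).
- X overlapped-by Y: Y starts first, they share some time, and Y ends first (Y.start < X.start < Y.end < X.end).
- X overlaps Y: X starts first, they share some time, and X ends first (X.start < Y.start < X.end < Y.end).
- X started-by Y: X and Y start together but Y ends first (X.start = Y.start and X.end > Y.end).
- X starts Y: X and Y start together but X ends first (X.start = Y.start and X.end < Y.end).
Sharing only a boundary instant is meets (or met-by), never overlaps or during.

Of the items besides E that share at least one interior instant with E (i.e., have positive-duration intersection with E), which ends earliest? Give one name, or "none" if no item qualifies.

Target E = [Mon 05:00, Wed 10:00].
B [Mon 06:00, Mon 21:00] → during → candidate.
D [Thu 02:00, Sat 08:00] → after → excluded.
J [Mon 15:00, Thu 08:00] → overlapped-by → candidate.
K [Thu 10:00, Thu 13:00] → after → excluded.
L [Mon 04:00, Mon 15:00] → overlaps → candidate.
Q [Wed 22:00, Fri 08:00] → after → excluded.
R [Mon 22:00, Fri 08:00] → overlapped-by → candidate.
S [Sat 13:00, Sun 18:00] → after → excluded.
Z [Sun 05:00, Sun 23:00] → after → excluded.
Among candidates, earliest end is Mon 15:00 → L.

L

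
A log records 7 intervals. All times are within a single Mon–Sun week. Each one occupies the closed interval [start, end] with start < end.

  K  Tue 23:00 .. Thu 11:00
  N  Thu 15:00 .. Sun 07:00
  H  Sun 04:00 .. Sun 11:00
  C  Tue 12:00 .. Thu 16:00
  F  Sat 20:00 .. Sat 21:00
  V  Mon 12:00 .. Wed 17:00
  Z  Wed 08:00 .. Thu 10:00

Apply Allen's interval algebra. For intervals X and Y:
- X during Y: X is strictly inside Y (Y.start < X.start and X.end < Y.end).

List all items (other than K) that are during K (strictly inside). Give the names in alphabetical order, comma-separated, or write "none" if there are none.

Target K = [Tue 23:00, Thu 11:00].
C [Tue 12:00, Thu 16:00] → contains → no.
F [Sat 20:00, Sat 21:00] → after → no.
H [Sun 04:00, Sun 11:00] → after → no.
N [Thu 15:00, Sun 07:00] → after → no.
V [Mon 12:00, Wed 17:00] → overlaps → no.
Z [Wed 08:00, Thu 10:00] → during → yes.
Result: Z.

Z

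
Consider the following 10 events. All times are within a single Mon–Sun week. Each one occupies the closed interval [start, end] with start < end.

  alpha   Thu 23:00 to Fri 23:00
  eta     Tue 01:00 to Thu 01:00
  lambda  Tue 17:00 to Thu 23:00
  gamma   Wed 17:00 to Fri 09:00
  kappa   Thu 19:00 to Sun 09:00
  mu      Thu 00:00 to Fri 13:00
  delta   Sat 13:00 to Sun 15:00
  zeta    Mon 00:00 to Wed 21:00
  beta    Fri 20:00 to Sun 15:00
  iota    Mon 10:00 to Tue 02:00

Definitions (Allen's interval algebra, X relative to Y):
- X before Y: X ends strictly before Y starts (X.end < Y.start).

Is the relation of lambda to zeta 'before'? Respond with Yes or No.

lambda = [Tue 17:00, Thu 23:00], zeta = [Mon 00:00, Wed 21:00].
Actual relation of lambda to zeta: overlapped-by.
Asked whether 'before' holds → No.

No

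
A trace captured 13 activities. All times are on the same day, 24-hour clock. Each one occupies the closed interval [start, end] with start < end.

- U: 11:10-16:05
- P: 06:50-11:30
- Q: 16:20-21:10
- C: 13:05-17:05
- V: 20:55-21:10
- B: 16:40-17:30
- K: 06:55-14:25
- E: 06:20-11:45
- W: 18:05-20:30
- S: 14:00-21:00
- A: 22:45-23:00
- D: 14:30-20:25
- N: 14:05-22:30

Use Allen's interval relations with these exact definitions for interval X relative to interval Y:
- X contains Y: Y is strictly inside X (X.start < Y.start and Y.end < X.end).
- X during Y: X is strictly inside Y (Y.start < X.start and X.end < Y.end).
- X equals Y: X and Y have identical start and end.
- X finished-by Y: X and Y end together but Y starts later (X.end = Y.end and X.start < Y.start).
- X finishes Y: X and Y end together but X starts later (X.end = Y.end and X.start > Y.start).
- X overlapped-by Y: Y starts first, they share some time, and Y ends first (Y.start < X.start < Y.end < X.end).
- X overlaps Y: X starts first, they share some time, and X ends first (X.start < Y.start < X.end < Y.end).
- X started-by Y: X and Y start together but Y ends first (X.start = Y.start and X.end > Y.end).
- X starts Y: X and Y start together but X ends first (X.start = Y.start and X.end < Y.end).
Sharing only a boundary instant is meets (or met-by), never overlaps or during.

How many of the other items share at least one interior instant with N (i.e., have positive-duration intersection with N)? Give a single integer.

9

Target N = [14:05, 22:30].
A [22:45, 23:00] → after → no.
B [16:40, 17:30] → during → counts.
C [13:05, 17:05] → overlaps → counts.
D [14:30, 20:25] → during → counts.
E [06:20, 11:45] → before → no.
K [06:55, 14:25] → overlaps → counts.
P [06:50, 11:30] → before → no.
Q [16:20, 21:10] → during → counts.
S [14:00, 21:00] → overlaps → counts.
U [11:10, 16:05] → overlaps → counts.
V [20:55, 21:10] → during → counts.
W [18:05, 20:30] → during → counts.
Total: 9.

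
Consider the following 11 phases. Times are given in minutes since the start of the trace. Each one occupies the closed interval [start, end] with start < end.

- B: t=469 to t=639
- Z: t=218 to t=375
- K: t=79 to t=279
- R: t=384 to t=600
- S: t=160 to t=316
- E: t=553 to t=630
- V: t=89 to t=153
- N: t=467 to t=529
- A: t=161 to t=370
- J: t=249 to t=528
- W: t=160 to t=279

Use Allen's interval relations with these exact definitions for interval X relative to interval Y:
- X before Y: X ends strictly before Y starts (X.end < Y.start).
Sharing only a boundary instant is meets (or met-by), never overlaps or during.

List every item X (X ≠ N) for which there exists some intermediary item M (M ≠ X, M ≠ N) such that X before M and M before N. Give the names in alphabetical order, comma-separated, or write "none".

Target N = [t=467, t=529].
Intermediaries M with M before N: A, K, S, V, W, Z.
Via A — items with X before A: V.
Via K — items with X before K: none.
Via S — items with X before S: V.
Via V — items with X before V: none.
Via W — items with X before W: V.
Via Z — items with X before Z: V.
Union: V.

V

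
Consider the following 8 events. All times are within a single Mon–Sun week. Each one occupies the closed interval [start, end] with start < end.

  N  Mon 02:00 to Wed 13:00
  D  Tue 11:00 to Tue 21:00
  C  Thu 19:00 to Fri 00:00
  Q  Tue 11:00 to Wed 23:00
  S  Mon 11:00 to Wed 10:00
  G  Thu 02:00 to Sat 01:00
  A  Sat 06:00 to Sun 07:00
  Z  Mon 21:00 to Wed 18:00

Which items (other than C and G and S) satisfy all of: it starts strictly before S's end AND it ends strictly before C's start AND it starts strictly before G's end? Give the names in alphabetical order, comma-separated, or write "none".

D, N, Q, Z

Conditions: its start is strictly before S's end (X.start < Wed 10:00) AND its end is strictly before C's start (X.end < Thu 19:00) AND its start is strictly before G's end (X.start < Sat 01:00).
A: start Sat 06:00 < Wed 10:00? ✗; end Sun 07:00 < Thu 19:00? ✗; start Sat 06:00 < Sat 01:00? ✗ → no.
D: start Tue 11:00 < Wed 10:00? ✓; end Tue 21:00 < Thu 19:00? ✓; start Tue 11:00 < Sat 01:00? ✓ → yes.
N: start Mon 02:00 < Wed 10:00? ✓; end Wed 13:00 < Thu 19:00? ✓; start Mon 02:00 < Sat 01:00? ✓ → yes.
Q: start Tue 11:00 < Wed 10:00? ✓; end Wed 23:00 < Thu 19:00? ✓; start Tue 11:00 < Sat 01:00? ✓ → yes.
Z: start Mon 21:00 < Wed 10:00? ✓; end Wed 18:00 < Thu 19:00? ✓; start Mon 21:00 < Sat 01:00? ✓ → yes.
Result: D, N, Q, Z.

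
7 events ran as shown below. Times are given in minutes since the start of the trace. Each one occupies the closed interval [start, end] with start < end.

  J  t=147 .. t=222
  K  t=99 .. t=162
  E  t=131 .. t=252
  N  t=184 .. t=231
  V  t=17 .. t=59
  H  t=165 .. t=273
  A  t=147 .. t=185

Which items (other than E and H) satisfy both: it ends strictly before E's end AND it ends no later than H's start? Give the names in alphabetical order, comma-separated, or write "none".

K, V

Conditions: its end is strictly before E's end (X.end < t=252) AND its end is no later than H's start (X.end <= t=165).
A: end t=185 < t=252? ✓; end t=185 <= t=165? ✗ → no.
J: end t=222 < t=252? ✓; end t=222 <= t=165? ✗ → no.
K: end t=162 < t=252? ✓; end t=162 <= t=165? ✓ → yes.
N: end t=231 < t=252? ✓; end t=231 <= t=165? ✗ → no.
V: end t=59 < t=252? ✓; end t=59 <= t=165? ✓ → yes.
Result: K, V.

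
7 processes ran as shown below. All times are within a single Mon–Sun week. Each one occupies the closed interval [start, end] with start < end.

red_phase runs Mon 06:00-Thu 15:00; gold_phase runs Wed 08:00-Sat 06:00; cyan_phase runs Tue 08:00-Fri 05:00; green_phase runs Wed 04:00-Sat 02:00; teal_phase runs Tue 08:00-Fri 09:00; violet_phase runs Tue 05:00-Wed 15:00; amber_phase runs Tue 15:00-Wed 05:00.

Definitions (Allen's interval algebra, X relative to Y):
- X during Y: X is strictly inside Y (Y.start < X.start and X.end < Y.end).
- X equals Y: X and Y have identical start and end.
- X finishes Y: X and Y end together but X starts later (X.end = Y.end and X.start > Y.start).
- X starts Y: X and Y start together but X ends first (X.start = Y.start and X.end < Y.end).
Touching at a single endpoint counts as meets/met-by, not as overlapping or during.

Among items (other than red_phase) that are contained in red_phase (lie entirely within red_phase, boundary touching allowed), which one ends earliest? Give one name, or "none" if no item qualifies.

Target red_phase = [Mon 06:00, Thu 15:00].
amber_phase [Tue 15:00, Wed 05:00] → during → candidate.
cyan_phase [Tue 08:00, Fri 05:00] → overlapped-by → excluded.
gold_phase [Wed 08:00, Sat 06:00] → overlapped-by → excluded.
green_phase [Wed 04:00, Sat 02:00] → overlapped-by → excluded.
teal_phase [Tue 08:00, Fri 09:00] → overlapped-by → excluded.
violet_phase [Tue 05:00, Wed 15:00] → during → candidate.
Among candidates, earliest end is Wed 05:00 → amber_phase.

amber_phase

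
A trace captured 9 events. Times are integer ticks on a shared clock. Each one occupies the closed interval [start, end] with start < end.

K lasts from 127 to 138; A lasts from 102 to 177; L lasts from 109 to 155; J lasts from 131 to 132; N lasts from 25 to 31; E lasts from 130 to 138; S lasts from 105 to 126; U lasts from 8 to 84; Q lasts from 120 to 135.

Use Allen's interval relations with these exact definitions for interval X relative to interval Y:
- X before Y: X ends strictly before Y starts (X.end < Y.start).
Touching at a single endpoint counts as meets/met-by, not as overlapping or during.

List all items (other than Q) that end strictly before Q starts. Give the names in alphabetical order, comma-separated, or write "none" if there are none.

Target Q = [120, 135].
A [102, 177] → contains → no.
E [130, 138] → overlapped-by → no.
J [131, 132] → during → no.
K [127, 138] → overlapped-by → no.
L [109, 155] → contains → no.
N [25, 31] → before → yes.
S [105, 126] → overlaps → no.
U [8, 84] → before → yes.
Result: N, U.

N, U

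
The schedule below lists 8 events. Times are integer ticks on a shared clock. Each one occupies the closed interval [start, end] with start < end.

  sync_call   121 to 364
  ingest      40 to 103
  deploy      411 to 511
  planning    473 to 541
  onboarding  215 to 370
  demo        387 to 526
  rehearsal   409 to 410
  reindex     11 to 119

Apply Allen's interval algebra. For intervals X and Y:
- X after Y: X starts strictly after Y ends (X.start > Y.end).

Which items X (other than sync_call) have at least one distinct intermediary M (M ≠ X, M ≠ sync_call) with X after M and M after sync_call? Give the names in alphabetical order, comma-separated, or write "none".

Target sync_call = [121, 364].
Intermediaries M with M after sync_call: demo, deploy, planning, rehearsal.
Via demo — items with X after demo: none.
Via deploy — items with X after deploy: none.
Via planning — items with X after planning: none.
Via rehearsal — items with X after rehearsal: deploy, planning.
Union: deploy, planning.

deploy, planning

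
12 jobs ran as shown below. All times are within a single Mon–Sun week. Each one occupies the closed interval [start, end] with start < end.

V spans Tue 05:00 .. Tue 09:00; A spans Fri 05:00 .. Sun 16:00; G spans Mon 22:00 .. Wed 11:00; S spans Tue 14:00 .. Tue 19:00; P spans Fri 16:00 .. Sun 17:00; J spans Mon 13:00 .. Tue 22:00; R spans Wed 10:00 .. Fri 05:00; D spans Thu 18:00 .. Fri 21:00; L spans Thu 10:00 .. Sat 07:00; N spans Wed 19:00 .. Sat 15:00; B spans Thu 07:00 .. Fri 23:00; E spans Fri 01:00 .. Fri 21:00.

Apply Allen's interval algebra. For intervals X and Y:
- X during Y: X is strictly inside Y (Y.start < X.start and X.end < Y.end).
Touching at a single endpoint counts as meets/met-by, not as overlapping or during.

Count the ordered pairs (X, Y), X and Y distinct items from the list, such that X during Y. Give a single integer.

12

Checking all 132 ordered pairs for relation 'during'; matching pairs in alphabetical order:
(B, N): B during N ✓
(D, B): D during B ✓
(D, L): D during L ✓
(D, N): D during N ✓
(E, B): E during B ✓
(E, L): E during L ✓
(E, N): E during N ✓
(L, N): L during N ✓
(S, G): S during G ✓
(S, J): S during J ✓
(V, G): V during G ✓
(V, J): V during J ✓
Count: 12.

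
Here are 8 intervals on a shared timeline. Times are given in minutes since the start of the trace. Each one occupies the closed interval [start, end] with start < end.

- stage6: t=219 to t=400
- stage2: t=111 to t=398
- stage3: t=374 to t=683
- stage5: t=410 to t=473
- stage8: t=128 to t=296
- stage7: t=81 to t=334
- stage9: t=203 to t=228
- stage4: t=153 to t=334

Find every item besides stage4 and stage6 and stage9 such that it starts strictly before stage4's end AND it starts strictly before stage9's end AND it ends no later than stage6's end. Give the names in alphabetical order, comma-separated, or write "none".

Conditions: its start is strictly before stage4's end (X.start < t=334) AND its start is strictly before stage9's end (X.start < t=228) AND its end is no later than stage6's end (X.end <= t=400).
stage2: start t=111 < t=334? ✓; start t=111 < t=228? ✓; end t=398 <= t=400? ✓ → yes.
stage3: start t=374 < t=334? ✗; start t=374 < t=228? ✗; end t=683 <= t=400? ✗ → no.
stage5: start t=410 < t=334? ✗; start t=410 < t=228? ✗; end t=473 <= t=400? ✗ → no.
stage7: start t=81 < t=334? ✓; start t=81 < t=228? ✓; end t=334 <= t=400? ✓ → yes.
stage8: start t=128 < t=334? ✓; start t=128 < t=228? ✓; end t=296 <= t=400? ✓ → yes.
Result: stage2, stage7, stage8.

stage2, stage7, stage8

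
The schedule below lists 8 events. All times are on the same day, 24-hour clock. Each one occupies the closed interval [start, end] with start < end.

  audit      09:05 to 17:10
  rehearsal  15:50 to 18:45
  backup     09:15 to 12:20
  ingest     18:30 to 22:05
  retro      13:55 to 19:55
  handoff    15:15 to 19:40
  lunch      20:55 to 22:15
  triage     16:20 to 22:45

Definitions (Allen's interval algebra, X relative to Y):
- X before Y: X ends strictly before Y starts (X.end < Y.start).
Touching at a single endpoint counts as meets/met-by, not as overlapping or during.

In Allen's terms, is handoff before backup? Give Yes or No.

handoff = [15:15, 19:40], backup = [09:15, 12:20].
Actual relation of handoff to backup: after.
Asked whether 'before' holds → No.

No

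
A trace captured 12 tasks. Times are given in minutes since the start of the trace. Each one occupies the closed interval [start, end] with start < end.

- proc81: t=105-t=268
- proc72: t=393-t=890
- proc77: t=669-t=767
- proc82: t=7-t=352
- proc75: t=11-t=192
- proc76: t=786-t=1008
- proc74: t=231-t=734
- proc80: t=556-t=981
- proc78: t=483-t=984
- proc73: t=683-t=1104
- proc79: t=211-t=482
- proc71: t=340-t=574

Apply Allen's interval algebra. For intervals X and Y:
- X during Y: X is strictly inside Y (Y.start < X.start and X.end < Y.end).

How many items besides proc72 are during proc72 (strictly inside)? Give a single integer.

1

Target proc72 = [t=393, t=890].
proc71 [t=340, t=574] → overlaps → no.
proc73 [t=683, t=1104] → overlapped-by → no.
proc74 [t=231, t=734] → overlaps → no.
proc75 [t=11, t=192] → before → no.
proc76 [t=786, t=1008] → overlapped-by → no.
proc77 [t=669, t=767] → during → counts.
proc78 [t=483, t=984] → overlapped-by → no.
proc79 [t=211, t=482] → overlaps → no.
proc80 [t=556, t=981] → overlapped-by → no.
proc81 [t=105, t=268] → before → no.
proc82 [t=7, t=352] → before → no.
Total: 1.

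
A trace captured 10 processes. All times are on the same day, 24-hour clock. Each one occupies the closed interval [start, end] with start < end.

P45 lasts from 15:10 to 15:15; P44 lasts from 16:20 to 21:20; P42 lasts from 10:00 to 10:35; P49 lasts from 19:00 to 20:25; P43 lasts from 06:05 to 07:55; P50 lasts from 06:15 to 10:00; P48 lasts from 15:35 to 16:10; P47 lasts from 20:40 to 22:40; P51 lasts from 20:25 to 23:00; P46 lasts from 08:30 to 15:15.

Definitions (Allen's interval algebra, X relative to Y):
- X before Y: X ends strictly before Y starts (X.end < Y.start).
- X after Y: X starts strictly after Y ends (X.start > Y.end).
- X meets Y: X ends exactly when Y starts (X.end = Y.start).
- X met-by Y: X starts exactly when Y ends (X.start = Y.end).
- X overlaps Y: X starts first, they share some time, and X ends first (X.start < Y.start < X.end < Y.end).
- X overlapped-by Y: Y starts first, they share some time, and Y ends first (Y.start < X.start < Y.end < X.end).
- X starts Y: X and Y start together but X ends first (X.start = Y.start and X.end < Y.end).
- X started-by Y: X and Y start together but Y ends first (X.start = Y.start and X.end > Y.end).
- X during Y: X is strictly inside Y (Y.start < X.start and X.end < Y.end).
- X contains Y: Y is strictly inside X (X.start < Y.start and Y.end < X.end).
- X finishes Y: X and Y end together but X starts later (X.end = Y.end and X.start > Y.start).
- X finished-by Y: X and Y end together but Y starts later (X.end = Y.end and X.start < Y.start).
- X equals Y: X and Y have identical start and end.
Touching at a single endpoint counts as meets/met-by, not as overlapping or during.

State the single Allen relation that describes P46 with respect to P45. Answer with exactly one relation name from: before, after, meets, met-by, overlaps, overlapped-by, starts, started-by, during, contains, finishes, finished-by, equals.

P46 = [08:30, 15:15]; P45 = [15:10, 15:15].
Compare endpoints: P46.start < P45.start, P46.start < P45.end, P46.end > P45.start, P46.end = P45.end.
That pattern is 'finished-by'.

finished-by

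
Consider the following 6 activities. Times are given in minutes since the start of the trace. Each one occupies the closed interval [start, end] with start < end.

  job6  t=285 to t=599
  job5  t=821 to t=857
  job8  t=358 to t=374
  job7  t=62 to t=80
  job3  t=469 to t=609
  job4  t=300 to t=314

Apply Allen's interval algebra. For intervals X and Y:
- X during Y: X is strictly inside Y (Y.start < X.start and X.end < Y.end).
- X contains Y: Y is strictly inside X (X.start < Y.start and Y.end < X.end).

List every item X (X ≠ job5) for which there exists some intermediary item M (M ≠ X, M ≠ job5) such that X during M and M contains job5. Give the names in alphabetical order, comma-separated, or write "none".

Target job5 = [t=821, t=857].
Intermediaries M with M contains job5: none.
Union: none.

none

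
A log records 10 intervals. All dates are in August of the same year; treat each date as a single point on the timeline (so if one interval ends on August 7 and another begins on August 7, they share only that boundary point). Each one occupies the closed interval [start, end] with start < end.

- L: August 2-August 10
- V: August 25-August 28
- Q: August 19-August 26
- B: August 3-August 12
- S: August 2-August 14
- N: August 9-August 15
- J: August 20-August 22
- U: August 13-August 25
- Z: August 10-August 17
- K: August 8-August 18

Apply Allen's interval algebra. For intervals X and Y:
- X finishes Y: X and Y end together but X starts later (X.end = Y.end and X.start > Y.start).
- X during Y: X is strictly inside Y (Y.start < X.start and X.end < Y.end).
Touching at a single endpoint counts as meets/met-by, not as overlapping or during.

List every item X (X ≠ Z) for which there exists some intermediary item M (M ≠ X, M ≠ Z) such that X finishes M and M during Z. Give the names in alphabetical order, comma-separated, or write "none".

none

Target Z = [August 10, August 17].
Intermediaries M with M during Z: none.
Union: none.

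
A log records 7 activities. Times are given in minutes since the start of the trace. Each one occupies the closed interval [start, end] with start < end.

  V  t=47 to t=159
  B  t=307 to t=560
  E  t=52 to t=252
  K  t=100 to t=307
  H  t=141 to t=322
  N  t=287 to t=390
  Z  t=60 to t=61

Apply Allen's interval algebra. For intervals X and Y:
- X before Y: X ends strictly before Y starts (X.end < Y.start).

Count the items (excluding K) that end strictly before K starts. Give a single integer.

Target K = [t=100, t=307].
B [t=307, t=560] → met-by → no.
E [t=52, t=252] → overlaps → no.
H [t=141, t=322] → overlapped-by → no.
N [t=287, t=390] → overlapped-by → no.
V [t=47, t=159] → overlaps → no.
Z [t=60, t=61] → before → counts.
Total: 1.

1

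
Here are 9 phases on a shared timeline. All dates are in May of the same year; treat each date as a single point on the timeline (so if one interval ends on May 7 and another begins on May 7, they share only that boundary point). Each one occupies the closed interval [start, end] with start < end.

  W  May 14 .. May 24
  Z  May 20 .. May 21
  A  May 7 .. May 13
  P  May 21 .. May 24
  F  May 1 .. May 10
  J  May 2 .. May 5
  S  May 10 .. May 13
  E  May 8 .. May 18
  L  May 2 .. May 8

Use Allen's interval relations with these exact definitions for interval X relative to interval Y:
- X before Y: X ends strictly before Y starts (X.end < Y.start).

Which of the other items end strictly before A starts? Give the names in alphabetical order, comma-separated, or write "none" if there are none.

J

Target A = [May 7, May 13].
E [May 8, May 18] → overlapped-by → no.
F [May 1, May 10] → overlaps → no.
J [May 2, May 5] → before → yes.
L [May 2, May 8] → overlaps → no.
P [May 21, May 24] → after → no.
S [May 10, May 13] → finishes → no.
W [May 14, May 24] → after → no.
Z [May 20, May 21] → after → no.
Result: J.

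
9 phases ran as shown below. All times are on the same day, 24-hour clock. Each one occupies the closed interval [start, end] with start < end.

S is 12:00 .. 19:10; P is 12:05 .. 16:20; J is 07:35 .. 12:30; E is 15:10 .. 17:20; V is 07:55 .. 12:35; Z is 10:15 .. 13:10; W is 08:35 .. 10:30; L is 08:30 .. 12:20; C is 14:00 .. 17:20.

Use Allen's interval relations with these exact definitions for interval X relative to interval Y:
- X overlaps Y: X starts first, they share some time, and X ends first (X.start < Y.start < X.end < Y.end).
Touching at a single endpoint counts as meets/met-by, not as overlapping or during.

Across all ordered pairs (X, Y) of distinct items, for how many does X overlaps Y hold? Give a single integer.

15

Checking all 72 ordered pairs for relation 'overlaps'; matching pairs in alphabetical order:
(J, P): J overlaps P ✓
(J, S): J overlaps S ✓
(J, V): J overlaps V ✓
(J, Z): J overlaps Z ✓
(L, P): L overlaps P ✓
(L, S): L overlaps S ✓
(L, Z): L overlaps Z ✓
(P, C): P overlaps C ✓
(P, E): P overlaps E ✓
(V, P): V overlaps P ✓
(V, S): V overlaps S ✓
(V, Z): V overlaps Z ✓
(W, Z): W overlaps Z ✓
(Z, P): Z overlaps P ✓
(Z, S): Z overlaps S ✓
Count: 15.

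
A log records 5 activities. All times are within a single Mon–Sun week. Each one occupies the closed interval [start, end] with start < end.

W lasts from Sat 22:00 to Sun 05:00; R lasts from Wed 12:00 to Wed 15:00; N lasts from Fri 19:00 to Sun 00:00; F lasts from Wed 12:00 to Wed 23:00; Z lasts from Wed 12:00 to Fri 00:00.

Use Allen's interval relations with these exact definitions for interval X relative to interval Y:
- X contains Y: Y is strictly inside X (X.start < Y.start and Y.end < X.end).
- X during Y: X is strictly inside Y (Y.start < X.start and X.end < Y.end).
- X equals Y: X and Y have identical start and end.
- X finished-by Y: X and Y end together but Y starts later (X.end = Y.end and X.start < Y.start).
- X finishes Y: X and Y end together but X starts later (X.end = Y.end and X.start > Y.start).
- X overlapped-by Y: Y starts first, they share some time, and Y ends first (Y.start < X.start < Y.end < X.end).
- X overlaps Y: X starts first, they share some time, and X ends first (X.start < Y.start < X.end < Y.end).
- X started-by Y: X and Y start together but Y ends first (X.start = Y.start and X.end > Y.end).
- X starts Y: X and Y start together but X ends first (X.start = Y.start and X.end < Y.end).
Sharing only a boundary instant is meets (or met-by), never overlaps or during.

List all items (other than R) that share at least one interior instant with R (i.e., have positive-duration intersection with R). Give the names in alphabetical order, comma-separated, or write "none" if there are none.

Target R = [Wed 12:00, Wed 15:00].
F [Wed 12:00, Wed 23:00] → started-by → yes.
N [Fri 19:00, Sun 00:00] → after → no.
W [Sat 22:00, Sun 05:00] → after → no.
Z [Wed 12:00, Fri 00:00] → started-by → yes.
Result: F, Z.

F, Z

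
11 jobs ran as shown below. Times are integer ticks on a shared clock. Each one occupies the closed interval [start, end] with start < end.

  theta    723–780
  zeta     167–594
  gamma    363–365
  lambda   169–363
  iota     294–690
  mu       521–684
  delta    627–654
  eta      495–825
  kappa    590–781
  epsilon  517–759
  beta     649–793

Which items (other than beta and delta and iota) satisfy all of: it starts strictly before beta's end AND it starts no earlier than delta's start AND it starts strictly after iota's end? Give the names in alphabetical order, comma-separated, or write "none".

theta

Conditions: its start is strictly before beta's end (X.start < 793) AND its start is no earlier than delta's start (X.start >= 627) AND its start is strictly after iota's end (X.start > 690).
epsilon: start 517 < 793? ✓; start 517 >= 627? ✗; start 517 > 690? ✗ → no.
eta: start 495 < 793? ✓; start 495 >= 627? ✗; start 495 > 690? ✗ → no.
gamma: start 363 < 793? ✓; start 363 >= 627? ✗; start 363 > 690? ✗ → no.
kappa: start 590 < 793? ✓; start 590 >= 627? ✗; start 590 > 690? ✗ → no.
lambda: start 169 < 793? ✓; start 169 >= 627? ✗; start 169 > 690? ✗ → no.
mu: start 521 < 793? ✓; start 521 >= 627? ✗; start 521 > 690? ✗ → no.
theta: start 723 < 793? ✓; start 723 >= 627? ✓; start 723 > 690? ✓ → yes.
zeta: start 167 < 793? ✓; start 167 >= 627? ✗; start 167 > 690? ✗ → no.
Result: theta.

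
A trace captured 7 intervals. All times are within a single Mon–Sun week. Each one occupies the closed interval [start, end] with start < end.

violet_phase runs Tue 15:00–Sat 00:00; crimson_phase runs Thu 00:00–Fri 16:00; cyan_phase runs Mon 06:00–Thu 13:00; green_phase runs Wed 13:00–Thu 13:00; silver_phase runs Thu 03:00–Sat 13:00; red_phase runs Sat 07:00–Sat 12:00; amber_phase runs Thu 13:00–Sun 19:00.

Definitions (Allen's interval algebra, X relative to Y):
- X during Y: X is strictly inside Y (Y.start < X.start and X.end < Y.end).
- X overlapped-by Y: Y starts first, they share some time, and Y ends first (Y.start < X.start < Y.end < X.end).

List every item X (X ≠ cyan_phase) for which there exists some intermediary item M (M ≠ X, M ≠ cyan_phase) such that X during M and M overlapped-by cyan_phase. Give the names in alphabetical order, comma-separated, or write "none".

Target cyan_phase = [Mon 06:00, Thu 13:00].
Intermediaries M with M overlapped-by cyan_phase: crimson_phase, silver_phase, violet_phase.
Via crimson_phase — items with X during crimson_phase: none.
Via silver_phase — items with X during silver_phase: red_phase.
Via violet_phase — items with X during violet_phase: crimson_phase, green_phase.
Union: crimson_phase, green_phase, red_phase.

crimson_phase, green_phase, red_phase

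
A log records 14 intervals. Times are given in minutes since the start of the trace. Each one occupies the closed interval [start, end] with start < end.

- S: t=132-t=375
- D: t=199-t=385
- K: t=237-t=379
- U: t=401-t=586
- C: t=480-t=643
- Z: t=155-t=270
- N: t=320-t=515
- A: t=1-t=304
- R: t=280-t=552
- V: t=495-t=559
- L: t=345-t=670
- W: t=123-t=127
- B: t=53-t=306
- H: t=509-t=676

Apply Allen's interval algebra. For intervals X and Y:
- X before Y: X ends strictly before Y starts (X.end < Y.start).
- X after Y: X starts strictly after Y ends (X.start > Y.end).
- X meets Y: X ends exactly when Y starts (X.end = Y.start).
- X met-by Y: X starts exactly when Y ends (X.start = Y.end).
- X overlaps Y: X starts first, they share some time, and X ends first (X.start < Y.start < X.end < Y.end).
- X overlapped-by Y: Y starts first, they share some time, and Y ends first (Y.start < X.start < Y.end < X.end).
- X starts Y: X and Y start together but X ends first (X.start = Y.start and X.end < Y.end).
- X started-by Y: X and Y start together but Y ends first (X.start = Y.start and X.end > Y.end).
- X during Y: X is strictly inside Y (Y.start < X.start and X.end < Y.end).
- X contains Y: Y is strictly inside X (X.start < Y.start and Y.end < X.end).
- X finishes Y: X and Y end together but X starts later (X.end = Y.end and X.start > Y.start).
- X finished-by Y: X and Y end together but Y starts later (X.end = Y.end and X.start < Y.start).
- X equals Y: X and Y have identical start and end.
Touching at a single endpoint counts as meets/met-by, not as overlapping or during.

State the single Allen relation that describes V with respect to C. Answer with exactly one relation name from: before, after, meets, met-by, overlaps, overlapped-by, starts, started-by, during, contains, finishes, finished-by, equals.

during

V = [t=495, t=559]; C = [t=480, t=643].
Compare endpoints: V.start > C.start, V.start < C.end, V.end > C.start, V.end < C.end.
That pattern is 'during'.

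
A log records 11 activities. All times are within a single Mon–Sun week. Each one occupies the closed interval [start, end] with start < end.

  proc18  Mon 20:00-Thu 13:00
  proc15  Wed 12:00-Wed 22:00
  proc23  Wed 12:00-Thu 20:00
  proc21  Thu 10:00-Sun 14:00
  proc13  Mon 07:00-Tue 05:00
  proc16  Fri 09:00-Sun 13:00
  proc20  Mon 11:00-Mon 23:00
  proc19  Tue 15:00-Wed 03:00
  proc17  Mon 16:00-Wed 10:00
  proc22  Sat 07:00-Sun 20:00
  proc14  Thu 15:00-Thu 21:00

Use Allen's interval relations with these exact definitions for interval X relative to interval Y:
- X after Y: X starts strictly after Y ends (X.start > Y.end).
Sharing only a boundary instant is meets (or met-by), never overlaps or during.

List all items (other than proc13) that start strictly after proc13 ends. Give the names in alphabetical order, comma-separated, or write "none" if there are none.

Target proc13 = [Mon 07:00, Tue 05:00].
proc14 [Thu 15:00, Thu 21:00] → after → yes.
proc15 [Wed 12:00, Wed 22:00] → after → yes.
proc16 [Fri 09:00, Sun 13:00] → after → yes.
proc17 [Mon 16:00, Wed 10:00] → overlapped-by → no.
proc18 [Mon 20:00, Thu 13:00] → overlapped-by → no.
proc19 [Tue 15:00, Wed 03:00] → after → yes.
proc20 [Mon 11:00, Mon 23:00] → during → no.
proc21 [Thu 10:00, Sun 14:00] → after → yes.
proc22 [Sat 07:00, Sun 20:00] → after → yes.
proc23 [Wed 12:00, Thu 20:00] → after → yes.
Result: proc14, proc15, proc16, proc19, proc21, proc22, proc23.

proc14, proc15, proc16, proc19, proc21, proc22, proc23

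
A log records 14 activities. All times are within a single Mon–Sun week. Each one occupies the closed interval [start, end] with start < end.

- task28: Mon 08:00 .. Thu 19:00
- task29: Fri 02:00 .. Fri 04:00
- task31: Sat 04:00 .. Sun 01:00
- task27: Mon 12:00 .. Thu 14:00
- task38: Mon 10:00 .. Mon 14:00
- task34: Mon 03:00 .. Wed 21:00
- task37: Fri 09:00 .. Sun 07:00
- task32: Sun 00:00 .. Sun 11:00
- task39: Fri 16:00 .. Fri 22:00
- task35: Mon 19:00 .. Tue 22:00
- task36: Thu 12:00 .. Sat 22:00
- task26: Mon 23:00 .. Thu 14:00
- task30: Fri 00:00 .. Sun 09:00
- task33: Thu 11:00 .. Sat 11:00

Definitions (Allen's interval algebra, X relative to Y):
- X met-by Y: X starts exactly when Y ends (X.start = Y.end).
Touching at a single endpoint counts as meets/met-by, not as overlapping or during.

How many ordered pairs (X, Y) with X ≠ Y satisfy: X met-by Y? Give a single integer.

0

Checking all 182 ordered pairs for relation 'met-by'; matching pairs in alphabetical order:
No pair satisfies it.
Count: 0.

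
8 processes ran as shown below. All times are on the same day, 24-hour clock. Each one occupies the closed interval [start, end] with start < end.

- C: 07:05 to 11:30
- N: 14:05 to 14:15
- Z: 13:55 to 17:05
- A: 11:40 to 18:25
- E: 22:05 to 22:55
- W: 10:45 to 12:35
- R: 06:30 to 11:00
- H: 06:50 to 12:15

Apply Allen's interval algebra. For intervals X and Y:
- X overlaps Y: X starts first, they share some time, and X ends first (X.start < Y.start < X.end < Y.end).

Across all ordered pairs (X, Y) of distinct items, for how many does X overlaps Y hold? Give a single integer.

7

Checking all 56 ordered pairs for relation 'overlaps'; matching pairs in alphabetical order:
(C, W): C overlaps W ✓
(H, A): H overlaps A ✓
(H, W): H overlaps W ✓
(R, C): R overlaps C ✓
(R, H): R overlaps H ✓
(R, W): R overlaps W ✓
(W, A): W overlaps A ✓
Count: 7.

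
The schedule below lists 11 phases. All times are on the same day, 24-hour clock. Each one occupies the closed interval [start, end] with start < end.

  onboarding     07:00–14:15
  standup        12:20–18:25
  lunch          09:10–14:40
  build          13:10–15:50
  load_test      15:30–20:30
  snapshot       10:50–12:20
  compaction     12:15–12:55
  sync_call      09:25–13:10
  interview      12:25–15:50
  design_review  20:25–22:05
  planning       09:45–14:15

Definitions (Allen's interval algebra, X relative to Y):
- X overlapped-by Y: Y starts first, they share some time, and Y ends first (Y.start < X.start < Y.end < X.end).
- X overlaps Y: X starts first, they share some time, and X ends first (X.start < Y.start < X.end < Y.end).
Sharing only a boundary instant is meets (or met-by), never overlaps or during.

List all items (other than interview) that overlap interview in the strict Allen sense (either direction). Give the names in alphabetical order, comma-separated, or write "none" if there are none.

Target interview = [12:25, 15:50].
build [13:10, 15:50] → finishes → no.
compaction [12:15, 12:55] → overlaps → yes.
design_review [20:25, 22:05] → after → no.
load_test [15:30, 20:30] → overlapped-by → yes.
lunch [09:10, 14:40] → overlaps → yes.
onboarding [07:00, 14:15] → overlaps → yes.
planning [09:45, 14:15] → overlaps → yes.
snapshot [10:50, 12:20] → before → no.
standup [12:20, 18:25] → contains → no.
sync_call [09:25, 13:10] → overlaps → yes.
Result: compaction, load_test, lunch, onboarding, planning, sync_call.

compaction, load_test, lunch, onboarding, planning, sync_call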